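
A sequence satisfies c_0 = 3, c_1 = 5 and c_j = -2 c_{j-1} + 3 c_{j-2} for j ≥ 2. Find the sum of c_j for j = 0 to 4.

c_2 = -2(5) + 3(3) = -1
c_3 = -2(-1) + 3(5) = 17
c_4 = -2(17) + 3(-1) = -37
Sum = 3 + 5 + (-1) + 17 + (-37) = -13

-13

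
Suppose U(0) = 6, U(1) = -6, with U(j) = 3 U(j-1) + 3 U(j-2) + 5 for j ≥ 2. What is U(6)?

U(2) = 3(-6) + 3(6) + 5 = 5
U(3) = 3(5) + 3(-6) + 5 = 2
U(4) = 3(2) + 3(5) + 5 = 26
U(5) = 3(26) + 3(2) + 5 = 89
U(6) = 3(89) + 3(26) + 5 = 350

350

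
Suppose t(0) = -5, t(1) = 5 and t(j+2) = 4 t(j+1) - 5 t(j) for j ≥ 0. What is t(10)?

-45555

t(2) = 4·5 - 5·(-5) = 45
t(3) = 4·45 - 5·5 = 155
t(4) = 4·155 - 5·45 = 395
t(5) = 4·395 - 5·155 = 805
t(6) = 4·805 - 5·395 = 1245
t(7) = 4·1245 - 5·805 = 955
t(8) = 4·955 - 5·1245 = -2405
t(9) = 4·(-2405) - 5·955 = -14395
t(10) = 4·(-14395) - 5·(-2405) = -45555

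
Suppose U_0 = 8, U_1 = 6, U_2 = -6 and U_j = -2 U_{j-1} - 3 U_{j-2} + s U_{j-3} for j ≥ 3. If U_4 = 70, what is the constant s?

-4

U_3 = -6 + 8s
U_4 = 30 - 10s
So 30 - 10s = 70, giving s = -4.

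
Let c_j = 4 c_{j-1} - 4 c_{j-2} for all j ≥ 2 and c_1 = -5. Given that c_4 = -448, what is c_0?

Let c_0 = z.
c_2 = -20 - 4z
c_3 = -60 - 16z
c_4 = -160 - 48z
So -160 - 48z = -448, giving z = 6.

6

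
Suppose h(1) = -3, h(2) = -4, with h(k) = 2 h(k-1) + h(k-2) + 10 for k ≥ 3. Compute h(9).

h(3) = 2(-4) + (-3) + 10 = -1
h(4) = 2(-1) + (-4) + 10 = 4
h(5) = 2(4) + (-1) + 10 = 17
h(6) = 2(17) + 4 + 10 = 48
h(7) = 2(48) + 17 + 10 = 123
h(8) = 2(123) + 48 + 10 = 304
h(9) = 2(304) + 123 + 10 = 741

741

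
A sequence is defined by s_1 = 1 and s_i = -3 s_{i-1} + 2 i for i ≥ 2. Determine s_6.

s_2 = -3(1) + 4 = 1
s_3 = -3(1) + 6 = 3
s_4 = -3(3) + 8 = -1
s_5 = -3(-1) + 10 = 13
s_6 = -3(13) + 12 = -27

-27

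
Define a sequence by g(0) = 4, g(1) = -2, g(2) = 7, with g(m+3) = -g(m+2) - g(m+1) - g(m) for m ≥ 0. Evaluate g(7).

-9

g(3) = -7 - (-2) - 4 = -9
g(4) = -(-9) - 7 - (-2) = 4
g(5) = -4 - (-9) - 7 = -2
g(6) = -(-2) - 4 - (-9) = 7
g(7) = -7 - (-2) - 4 = -9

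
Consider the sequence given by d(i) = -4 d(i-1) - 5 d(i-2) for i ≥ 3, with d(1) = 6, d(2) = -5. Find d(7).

-1010

d(3) = -4*(-5) - 5*6 = -10
d(4) = -4*(-10) - 5*(-5) = 65
d(5) = -4*65 - 5*(-10) = -210
d(6) = -4*(-210) - 5*65 = 515
d(7) = -4*515 - 5*(-210) = -1010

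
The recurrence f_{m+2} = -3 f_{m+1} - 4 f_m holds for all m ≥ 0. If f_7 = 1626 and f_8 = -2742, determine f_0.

Rearranging, f_{m-2} = (f_m + 3 f_{m-1}) / -4.
f_6 = (-2742 + 3*1626) / -4 = 2136/-4 = -534
f_5 = (1626 + 3*(-534)) / -4 = 24/-4 = -6
f_4 = (-534 + 3*(-6)) / -4 = -552/-4 = 138
f_3 = (-6 + 3*138) / -4 = 408/-4 = -102
f_2 = (138 + 3*(-102)) / -4 = -168/-4 = 42
f_1 = (-102 + 3*42) / -4 = 24/-4 = -6
f_0 = (42 + 3*(-6)) / -4 = 24/-4 = -6

-6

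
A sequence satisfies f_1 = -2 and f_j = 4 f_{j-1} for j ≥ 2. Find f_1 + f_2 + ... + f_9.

-174762

f_2 = 4·(-2) = -8
f_3 = 4·(-8) = -32
f_4 = 4·(-32) = -128
f_5 = 4·(-128) = -512
f_6 = 4·(-512) = -2048
f_7 = 4·(-2048) = -8192
f_8 = 4·(-8192) = -32768
f_9 = 4·(-32768) = -131072
Sum = (-2) + (-8) + (-32) + (-128) + (-512) + (-2048) + (-8192) + (-32768) + (-131072) = -174762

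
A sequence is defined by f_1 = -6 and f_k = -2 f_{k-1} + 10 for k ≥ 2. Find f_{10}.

f_2 = -2(-6) + 10 = 22
f_3 = -2(22) + 10 = -34
f_4 = -2(-34) + 10 = 78
f_5 = -2(78) + 10 = -146
f_6 = -2(-146) + 10 = 302
f_7 = -2(302) + 10 = -594
f_8 = -2(-594) + 10 = 1198
f_9 = -2(1198) + 10 = -2386
f_{10} = -2(-2386) + 10 = 4782

4782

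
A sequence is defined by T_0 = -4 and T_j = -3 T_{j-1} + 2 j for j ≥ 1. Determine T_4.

-352

T_1 = -3·(-4) + 2 = 14
T_2 = -3·14 + 4 = -38
T_3 = -3·(-38) + 6 = 120
T_4 = -3·120 + 8 = -352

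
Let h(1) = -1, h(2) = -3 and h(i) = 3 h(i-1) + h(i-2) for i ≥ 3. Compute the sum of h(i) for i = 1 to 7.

h(3) = 3*(-3) + (-1) = -10
h(4) = 3*(-10) + (-3) = -33
h(5) = 3*(-33) + (-10) = -109
h(6) = 3*(-109) + (-33) = -360
h(7) = 3*(-360) + (-109) = -1189
Sum = (-1) + (-3) + (-10) + (-33) + (-109) + (-360) + (-1189) = -1705

-1705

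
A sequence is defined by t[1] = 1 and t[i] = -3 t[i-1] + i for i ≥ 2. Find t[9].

3693

t[2] = -3·1 + 2 = -1
t[3] = -3·(-1) + 3 = 6
t[4] = -3·6 + 4 = -14
t[5] = -3·(-14) + 5 = 47
t[6] = -3·47 + 6 = -135
t[7] = -3·(-135) + 7 = 412
t[8] = -3·412 + 8 = -1228
t[9] = -3·(-1228) + 9 = 3693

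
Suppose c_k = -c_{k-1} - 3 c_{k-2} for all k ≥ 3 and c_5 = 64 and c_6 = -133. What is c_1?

9

Rearranging, c_{k-2} = (c_k + c_{k-1}) / -3.
c_4 = (-133 + 64) / -3 = -69/-3 = 23
c_3 = (64 + 23) / -3 = 87/-3 = -29
c_2 = (23 + (-29)) / -3 = -6/-3 = 2
c_1 = (-29 + 2) / -3 = -27/-3 = 9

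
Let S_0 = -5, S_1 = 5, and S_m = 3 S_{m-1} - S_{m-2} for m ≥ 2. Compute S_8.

S_2 = 3*5 - (-5) = 20
S_3 = 3*20 - 5 = 55
S_4 = 3*55 - 20 = 145
S_5 = 3*145 - 55 = 380
S_6 = 3*380 - 145 = 995
S_7 = 3*995 - 380 = 2605
S_8 = 3*2605 - 995 = 6820

6820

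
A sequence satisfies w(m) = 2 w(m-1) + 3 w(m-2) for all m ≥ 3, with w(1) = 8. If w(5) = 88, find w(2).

Let w(2) = z.
w(3) = 24 + 2z
w(4) = 48 + 7z
w(5) = 168 + 20z
So 168 + 20z = 88, giving z = -4.

-4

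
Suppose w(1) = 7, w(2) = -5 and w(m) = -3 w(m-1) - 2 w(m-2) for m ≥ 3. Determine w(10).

w(3) = -3*(-5) - 2*7 = 1
w(4) = -3*1 - 2*(-5) = 7
w(5) = -3*7 - 2*1 = -23
w(6) = -3*(-23) - 2*7 = 55
w(7) = -3*55 - 2*(-23) = -119
w(8) = -3*(-119) - 2*55 = 247
w(9) = -3*247 - 2*(-119) = -503
w(10) = -3*(-503) - 2*247 = 1015

1015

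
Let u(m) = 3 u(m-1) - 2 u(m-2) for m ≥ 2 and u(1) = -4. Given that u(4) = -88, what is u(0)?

2

Let u(0) = z.
u(2) = -12 - 2z
u(3) = -28 - 6z
u(4) = -60 - 14z
So -60 - 14z = -88, giving z = 2.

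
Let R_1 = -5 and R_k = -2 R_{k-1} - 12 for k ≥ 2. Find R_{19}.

The fixed point is -12/(1 + 2) = -4, so R_k + 4 = -2(R_{k-1} + 4).
Hence R_k = -1·(-2)^{k-1} - 4.
R_{19} = -1·(-2)^{18} - 4 = -1·262144 - 4 = -262148.

-262148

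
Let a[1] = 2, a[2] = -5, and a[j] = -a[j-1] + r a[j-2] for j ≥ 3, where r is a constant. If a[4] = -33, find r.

a[3] = 5 + 2r
a[4] = -5 - 7r
So -5 - 7r = -33, giving r = 4.

4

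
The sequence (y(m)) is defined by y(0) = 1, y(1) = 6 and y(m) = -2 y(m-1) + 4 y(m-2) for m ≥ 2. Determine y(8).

-12800

y(2) = -2(6) + 4(1) = -8
y(3) = -2(-8) + 4(6) = 40
y(4) = -2(40) + 4(-8) = -112
y(5) = -2(-112) + 4(40) = 384
y(6) = -2(384) + 4(-112) = -1216
y(7) = -2(-1216) + 4(384) = 3968
y(8) = -2(3968) + 4(-1216) = -12800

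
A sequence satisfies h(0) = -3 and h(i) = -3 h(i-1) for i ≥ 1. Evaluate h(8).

h(1) = -3*(-3) = 9
h(2) = -3*9 = -27
h(3) = -3*(-27) = 81
h(4) = -3*81 = -243
h(5) = -3*(-243) = 729
h(6) = -3*729 = -2187
h(7) = -3*(-2187) = 6561
h(8) = -3*6561 = -19683

-19683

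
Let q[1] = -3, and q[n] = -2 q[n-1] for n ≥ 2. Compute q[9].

q[2] = -2(-3) = 6
q[3] = -2(6) = -12
q[4] = -2(-12) = 24
q[5] = -2(24) = -48
q[6] = -2(-48) = 96
q[7] = -2(96) = -192
q[8] = -2(-192) = 384
q[9] = -2(384) = -768

-768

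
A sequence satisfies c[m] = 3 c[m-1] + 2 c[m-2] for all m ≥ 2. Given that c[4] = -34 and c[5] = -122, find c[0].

Rearranging, c[m-2] = (c[m] - 3 c[m-1]) / 2.
c[3] = (-122 - 3·(-34)) / 2 = -20/2 = -10
c[2] = (-34 - 3·(-10)) / 2 = -4/2 = -2
c[1] = (-10 - 3·(-2)) / 2 = -4/2 = -2
c[0] = (-2 - 3·(-2)) / 2 = 4/2 = 2

2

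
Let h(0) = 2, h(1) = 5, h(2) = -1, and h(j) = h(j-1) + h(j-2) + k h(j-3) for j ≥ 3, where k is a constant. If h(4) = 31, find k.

4

h(3) = 4 + 2k
h(4) = 3 + 7k
So 3 + 7k = 31, giving k = 4.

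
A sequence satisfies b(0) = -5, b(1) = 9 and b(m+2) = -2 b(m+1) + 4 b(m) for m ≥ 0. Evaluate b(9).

132096

b(2) = -2·9 + 4·(-5) = -38
b(3) = -2·(-38) + 4·9 = 112
b(4) = -2·112 + 4·(-38) = -376
b(5) = -2·(-376) + 4·112 = 1200
b(6) = -2·1200 + 4·(-376) = -3904
b(7) = -2·(-3904) + 4·1200 = 12608
b(8) = -2·12608 + 4·(-3904) = -40832
b(9) = -2·(-40832) + 4·12608 = 132096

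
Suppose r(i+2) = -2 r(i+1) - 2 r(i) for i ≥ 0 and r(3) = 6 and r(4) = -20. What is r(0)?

5

Rearranging, r(i-2) = (r(i) + 2 r(i-1)) / -2.
r(2) = (-20 + 2(6)) / -2 = -8/-2 = 4
r(1) = (6 + 2(4)) / -2 = 14/-2 = -7
r(0) = (4 + 2(-7)) / -2 = -10/-2 = 5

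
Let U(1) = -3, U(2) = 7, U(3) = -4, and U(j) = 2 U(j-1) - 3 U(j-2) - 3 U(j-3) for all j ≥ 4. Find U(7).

155

U(4) = 2(-4) - 3(7) - 3(-3) = -20
U(5) = 2(-20) - 3(-4) - 3(7) = -49
U(6) = 2(-49) - 3(-20) - 3(-4) = -26
U(7) = 2(-26) - 3(-49) - 3(-20) = 155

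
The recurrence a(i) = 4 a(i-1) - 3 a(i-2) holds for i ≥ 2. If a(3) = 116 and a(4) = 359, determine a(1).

Rearranging, a(i-2) = (a(i) - 4 a(i-1)) / -3.
a(2) = (359 - 4·116) / -3 = -105/-3 = 35
a(1) = (116 - 4·35) / -3 = -24/-3 = 8

8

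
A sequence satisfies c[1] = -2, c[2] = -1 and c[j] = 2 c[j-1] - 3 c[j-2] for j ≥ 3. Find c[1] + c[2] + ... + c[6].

9

c[3] = 2(-1) - 3(-2) = 4
c[4] = 2(4) - 3(-1) = 11
c[5] = 2(11) - 3(4) = 10
c[6] = 2(10) - 3(11) = -13
Sum = (-2) + (-1) + 4 + 11 + 10 + (-13) = 9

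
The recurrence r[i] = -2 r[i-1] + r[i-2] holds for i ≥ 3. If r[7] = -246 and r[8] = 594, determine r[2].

Rearranging, r[i-2] = r[i] + 2 r[i-1].
r[6] = 594 + 2·(-246) = 102
r[5] = -246 + 2·102 = -42
r[4] = 102 + 2·(-42) = 18
r[3] = -42 + 2·18 = -6
r[2] = 18 + 2·(-6) = 6

6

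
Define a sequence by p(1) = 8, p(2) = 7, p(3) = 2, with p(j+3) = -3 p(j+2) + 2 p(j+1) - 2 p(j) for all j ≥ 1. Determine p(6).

p(4) = -3·2 + 2·7 - 2·8 = -8
p(5) = -3·(-8) + 2·2 - 2·7 = 14
p(6) = -3·14 + 2·(-8) - 2·2 = -62

-62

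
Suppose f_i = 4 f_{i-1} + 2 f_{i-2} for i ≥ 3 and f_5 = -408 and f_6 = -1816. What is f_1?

2

Rearranging, f_{i-2} = (f_i - 4 f_{i-1}) / 2.
f_4 = (-1816 - 4·(-408)) / 2 = -184/2 = -92
f_3 = (-408 - 4·(-92)) / 2 = -40/2 = -20
f_2 = (-92 - 4·(-20)) / 2 = -12/2 = -6
f_1 = (-20 - 4·(-6)) / 2 = 4/2 = 2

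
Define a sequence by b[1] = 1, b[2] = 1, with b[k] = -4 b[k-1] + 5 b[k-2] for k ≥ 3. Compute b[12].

b[3] = -4(1) + 5(1) = 1
b[4] = -4(1) + 5(1) = 1
b[5] = -4(1) + 5(1) = 1
b[6] = -4(1) + 5(1) = 1
b[7] = -4(1) + 5(1) = 1
b[8] = -4(1) + 5(1) = 1
b[9] = -4(1) + 5(1) = 1
b[10] = -4(1) + 5(1) = 1
b[11] = -4(1) + 5(1) = 1
b[12] = -4(1) + 5(1) = 1

1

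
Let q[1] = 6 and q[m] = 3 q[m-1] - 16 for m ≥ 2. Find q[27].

The fixed point is -16/(1 - 3) = 8, so q[m] - 8 = 3(q[m-1] - 8).
Hence q[m] = -2·3^{m-1} + 8.
q[27] = -2·3^{26} + 8 = -2·2541865828329 + 8 = -5083731656650.

-5083731656650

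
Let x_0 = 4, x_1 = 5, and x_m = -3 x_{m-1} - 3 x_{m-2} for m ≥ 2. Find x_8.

729

x_2 = -3(5) - 3(4) = -27
x_3 = -3(-27) - 3(5) = 66
x_4 = -3(66) - 3(-27) = -117
x_5 = -3(-117) - 3(66) = 153
x_6 = -3(153) - 3(-117) = -108
x_7 = -3(-108) - 3(153) = -135
x_8 = -3(-135) - 3(-108) = 729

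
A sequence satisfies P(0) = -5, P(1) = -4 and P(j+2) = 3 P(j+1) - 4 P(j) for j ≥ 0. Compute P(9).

P(2) = 3·(-4) - 4·(-5) = 8
P(3) = 3·8 - 4·(-4) = 40
P(4) = 3·40 - 4·8 = 88
P(5) = 3·88 - 4·40 = 104
P(6) = 3·104 - 4·88 = -40
P(7) = 3·(-40) - 4·104 = -536
P(8) = 3·(-536) - 4·(-40) = -1448
P(9) = 3·(-1448) - 4·(-536) = -2200

-2200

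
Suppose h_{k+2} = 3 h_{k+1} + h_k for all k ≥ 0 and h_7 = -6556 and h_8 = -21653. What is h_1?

-4

Rearranging, h_{k-2} = h_k - 3 h_{k-1}.
h_6 = -21653 - 3*(-6556) = -1985
h_5 = -6556 - 3*(-1985) = -601
h_4 = -1985 - 3*(-601) = -182
h_3 = -601 - 3*(-182) = -55
h_2 = -182 - 3*(-55) = -17
h_1 = -55 - 3*(-17) = -4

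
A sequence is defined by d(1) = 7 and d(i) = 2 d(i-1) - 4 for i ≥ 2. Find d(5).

52

d(2) = 2(7) - 4 = 10
d(3) = 2(10) - 4 = 16
d(4) = 2(16) - 4 = 28
d(5) = 2(28) - 4 = 52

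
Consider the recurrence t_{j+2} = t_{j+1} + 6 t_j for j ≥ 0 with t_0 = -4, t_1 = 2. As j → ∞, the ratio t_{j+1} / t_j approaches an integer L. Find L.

3

The characteristic equation is r^2 - r - 6 = 0, which factors as (r - 3)(r + 2) = 0.
So the roots are 3 and -2. Since |3| > |-2| and the coefficient of 3^j is non-zero, the ratio tends to 3.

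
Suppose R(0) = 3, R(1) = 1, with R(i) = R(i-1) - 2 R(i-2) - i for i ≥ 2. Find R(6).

R(2) = 1 - 2*3 - 2 = -7
R(3) = (-7) - 2*1 - 3 = -12
R(4) = (-12) - 2*(-7) - 4 = -2
R(5) = (-2) - 2*(-12) - 5 = 17
R(6) = 17 - 2*(-2) - 6 = 15

15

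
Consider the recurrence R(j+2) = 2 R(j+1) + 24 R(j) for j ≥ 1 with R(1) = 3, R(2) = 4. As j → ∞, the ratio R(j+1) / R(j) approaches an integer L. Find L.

6

The characteristic equation is r^2 - 2r - 24 = 0, which factors as (r - 6)(r + 4) = 0.
So the roots are 6 and -4. Since |6| > |-4| and the coefficient of 6^j is non-zero, the ratio tends to 6.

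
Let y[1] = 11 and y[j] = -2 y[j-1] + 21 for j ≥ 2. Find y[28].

-536870905

The fixed point is 21/(1 + 2) = 7, so y[j] - 7 = -2(y[j-1] - 7).
Hence y[j] = 4·(-2)^{j-1} + 7.
y[28] = 4·(-2)^{27} + 7 = 4·-134217728 + 7 = -536870905.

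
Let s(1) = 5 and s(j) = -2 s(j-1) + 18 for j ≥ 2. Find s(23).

-4194298

The fixed point is 18/(1 + 2) = 6, so s(j) - 6 = -2(s(j-1) - 6).
Hence s(j) = -1·(-2)^{j-1} + 6.
s(23) = -1·(-2)^{22} + 6 = -1·4194304 + 6 = -4194298.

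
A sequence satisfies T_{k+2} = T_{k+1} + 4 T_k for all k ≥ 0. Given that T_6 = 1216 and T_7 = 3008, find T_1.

8

Rearranging, T_{k-2} = (T_k - T_{k-1}) / 4.
T_5 = (3008 - 1216) / 4 = 1792/4 = 448
T_4 = (1216 - 448) / 4 = 768/4 = 192
T_3 = (448 - 192) / 4 = 256/4 = 64
T_2 = (192 - 64) / 4 = 128/4 = 32
T_1 = (64 - 32) / 4 = 32/4 = 8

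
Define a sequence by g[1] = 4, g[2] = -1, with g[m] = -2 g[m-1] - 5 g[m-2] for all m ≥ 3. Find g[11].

g[3] = -2(-1) - 5(4) = -18
g[4] = -2(-18) - 5(-1) = 41
g[5] = -2(41) - 5(-18) = 8
g[6] = -2(8) - 5(41) = -221
g[7] = -2(-221) - 5(8) = 402
g[8] = -2(402) - 5(-221) = 301
g[9] = -2(301) - 5(402) = -2612
g[10] = -2(-2612) - 5(301) = 3719
g[11] = -2(3719) - 5(-2612) = 5622

5622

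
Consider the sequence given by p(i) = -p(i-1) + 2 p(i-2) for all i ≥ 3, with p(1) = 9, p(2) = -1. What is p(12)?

p(3) = -(-1) + 2·9 = 19
p(4) = -19 + 2·(-1) = -21
p(5) = -(-21) + 2·19 = 59
p(6) = -59 + 2·(-21) = -101
p(7) = -(-101) + 2·59 = 219
p(8) = -219 + 2·(-101) = -421
p(9) = -(-421) + 2·219 = 859
p(10) = -859 + 2·(-421) = -1701
p(11) = -(-1701) + 2·859 = 3419
p(12) = -3419 + 2·(-1701) = -6821

-6821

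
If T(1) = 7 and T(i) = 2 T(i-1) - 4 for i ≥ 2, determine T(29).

805306372

The fixed point is -4/(1 - 2) = 4, so T(i) - 4 = 2(T(i-1) - 4).
Hence T(i) = 3·2^{i-1} + 4.
T(29) = 3·2^{28} + 4 = 3·268435456 + 4 = 805306372.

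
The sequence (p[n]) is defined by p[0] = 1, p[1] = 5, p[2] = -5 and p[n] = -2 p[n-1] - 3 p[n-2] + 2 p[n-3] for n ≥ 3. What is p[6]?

27

p[3] = -2(-5) - 3(5) + 2(1) = -3
p[4] = -2(-3) - 3(-5) + 2(5) = 31
p[5] = -2(31) - 3(-3) + 2(-5) = -63
p[6] = -2(-63) - 3(31) + 2(-3) = 27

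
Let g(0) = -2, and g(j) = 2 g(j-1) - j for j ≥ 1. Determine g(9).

-2037

g(1) = 2·(-2) - 1 = -5
g(2) = 2·(-5) - 2 = -12
g(3) = 2·(-12) - 3 = -27
g(4) = 2·(-27) - 4 = -58
g(5) = 2·(-58) - 5 = -121
g(6) = 2·(-121) - 6 = -248
g(7) = 2·(-248) - 7 = -503
g(8) = 2·(-503) - 8 = -1014
g(9) = 2·(-1014) - 9 = -2037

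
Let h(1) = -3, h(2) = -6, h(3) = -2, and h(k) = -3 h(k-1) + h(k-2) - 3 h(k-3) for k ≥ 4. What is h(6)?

48

h(4) = -3(-2) + (-6) - 3(-3) = 9
h(5) = -3(9) + (-2) - 3(-6) = -11
h(6) = -3(-11) + 9 - 3(-2) = 48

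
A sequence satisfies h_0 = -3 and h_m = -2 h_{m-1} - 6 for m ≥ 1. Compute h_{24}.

The fixed point is -6/(1 + 2) = -2, so h_m + 2 = -2(h_{m-1} + 2).
Hence h_m = -1·(-2)^m - 2.
h_{24} = -1·(-2)^{24} - 2 = -1·16777216 - 2 = -16777218.

-16777218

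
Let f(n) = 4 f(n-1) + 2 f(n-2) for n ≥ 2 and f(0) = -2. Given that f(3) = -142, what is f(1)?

Let f(1) = y.
f(2) = -4 + 4y
f(3) = -16 + 18y
So -16 + 18y = -142, giving y = -7.

-7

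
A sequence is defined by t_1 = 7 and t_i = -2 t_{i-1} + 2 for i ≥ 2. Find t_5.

t_2 = -2(7) + 2 = -12
t_3 = -2(-12) + 2 = 26
t_4 = -2(26) + 2 = -50
t_5 = -2(-50) + 2 = 102

102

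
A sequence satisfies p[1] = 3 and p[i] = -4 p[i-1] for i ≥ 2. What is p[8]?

-49152

p[2] = -4·3 = -12
p[3] = -4·(-12) = 48
p[4] = -4·48 = -192
p[5] = -4·(-192) = 768
p[6] = -4·768 = -3072
p[7] = -4·(-3072) = 12288
p[8] = -4·12288 = -49152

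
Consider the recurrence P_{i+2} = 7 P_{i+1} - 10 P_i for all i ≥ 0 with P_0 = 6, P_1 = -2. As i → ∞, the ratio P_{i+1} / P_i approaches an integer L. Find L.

5

The characteristic equation is r^2 - 7r + 10 = 0, which factors as (r - 5)(r - 2) = 0.
So the roots are 5 and 2. Since |5| > |2| and the coefficient of 5^i is non-zero, the ratio tends to 5.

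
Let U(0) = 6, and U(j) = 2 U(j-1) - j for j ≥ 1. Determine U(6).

264

U(1) = 2*6 - 1 = 11
U(2) = 2*11 - 2 = 20
U(3) = 2*20 - 3 = 37
U(4) = 2*37 - 4 = 70
U(5) = 2*70 - 5 = 135
U(6) = 2*135 - 6 = 264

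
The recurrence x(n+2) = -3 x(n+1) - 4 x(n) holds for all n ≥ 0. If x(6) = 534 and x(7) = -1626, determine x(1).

6

Rearranging, x(n-2) = (x(n) + 3 x(n-1)) / -4.
x(5) = (-1626 + 3(534)) / -4 = -24/-4 = 6
x(4) = (534 + 3(6)) / -4 = 552/-4 = -138
x(3) = (6 + 3(-138)) / -4 = -408/-4 = 102
x(2) = (-138 + 3(102)) / -4 = 168/-4 = -42
x(1) = (102 + 3(-42)) / -4 = -24/-4 = 6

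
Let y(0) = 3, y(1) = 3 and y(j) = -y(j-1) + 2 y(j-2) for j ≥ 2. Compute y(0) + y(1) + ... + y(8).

27

y(2) = -3 + 2·3 = 3
y(3) = -3 + 2·3 = 3
y(4) = -3 + 2·3 = 3
y(5) = -3 + 2·3 = 3
y(6) = -3 + 2·3 = 3
y(7) = -3 + 2·3 = 3
y(8) = -3 + 2·3 = 3
Sum = 3 + 3 + 3 + 3 + 3 + 3 + 3 + 3 + 3 = 27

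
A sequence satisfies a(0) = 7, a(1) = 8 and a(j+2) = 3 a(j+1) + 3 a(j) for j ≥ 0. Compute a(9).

a(2) = 3(8) + 3(7) = 45
a(3) = 3(45) + 3(8) = 159
a(4) = 3(159) + 3(45) = 612
a(5) = 3(612) + 3(159) = 2313
a(6) = 3(2313) + 3(612) = 8775
a(7) = 3(8775) + 3(2313) = 33264
a(8) = 3(33264) + 3(8775) = 126117
a(9) = 3(126117) + 3(33264) = 478143

478143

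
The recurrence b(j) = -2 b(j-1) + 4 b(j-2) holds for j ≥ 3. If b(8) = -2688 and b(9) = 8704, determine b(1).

1

Rearranging, b(j-2) = (b(j) + 2 b(j-1)) / 4.
b(7) = (8704 + 2(-2688)) / 4 = 3328/4 = 832
b(6) = (-2688 + 2(832)) / 4 = -1024/4 = -256
b(5) = (832 + 2(-256)) / 4 = 320/4 = 80
b(4) = (-256 + 2(80)) / 4 = -96/4 = -24
b(3) = (80 + 2(-24)) / 4 = 32/4 = 8
b(2) = (-24 + 2(8)) / 4 = -8/4 = -2
b(1) = (8 + 2(-2)) / 4 = 4/4 = 1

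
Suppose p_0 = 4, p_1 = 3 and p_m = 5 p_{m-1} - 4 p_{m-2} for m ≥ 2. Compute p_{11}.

-1398097

p_2 = 5*3 - 4*4 = -1
p_3 = 5*(-1) - 4*3 = -17
p_4 = 5*(-17) - 4*(-1) = -81
p_5 = 5*(-81) - 4*(-17) = -337
p_6 = 5*(-337) - 4*(-81) = -1361
p_7 = 5*(-1361) - 4*(-337) = -5457
p_8 = 5*(-5457) - 4*(-1361) = -21841
p_9 = 5*(-21841) - 4*(-5457) = -87377
p_{10} = 5*(-87377) - 4*(-21841) = -349521
p_{11} = 5*(-349521) - 4*(-87377) = -1398097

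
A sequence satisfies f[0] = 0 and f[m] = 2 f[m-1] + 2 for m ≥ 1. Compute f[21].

The fixed point is 2/(1 - 2) = -2, so f[m] + 2 = 2(f[m-1] + 2).
Hence f[m] = 2·2^m - 2.
f[21] = 2·2^{21} - 2 = 2·2097152 - 2 = 4194302.

4194302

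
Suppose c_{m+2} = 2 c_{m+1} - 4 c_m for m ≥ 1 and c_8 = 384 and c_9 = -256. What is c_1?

4

Rearranging, c_{m-2} = (c_m - 2 c_{m-1}) / -4.
c_7 = (-256 - 2*384) / -4 = -1024/-4 = 256
c_6 = (384 - 2*256) / -4 = -128/-4 = 32
c_5 = (256 - 2*32) / -4 = 192/-4 = -48
c_4 = (32 - 2*(-48)) / -4 = 128/-4 = -32
c_3 = (-48 - 2*(-32)) / -4 = 16/-4 = -4
c_2 = (-32 - 2*(-4)) / -4 = -24/-4 = 6
c_1 = (-4 - 2*6) / -4 = -16/-4 = 4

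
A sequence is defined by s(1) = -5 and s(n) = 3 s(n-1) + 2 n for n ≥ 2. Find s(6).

-615

s(2) = 3·(-5) + 4 = -11
s(3) = 3·(-11) + 6 = -27
s(4) = 3·(-27) + 8 = -73
s(5) = 3·(-73) + 10 = -209
s(6) = 3·(-209) + 12 = -615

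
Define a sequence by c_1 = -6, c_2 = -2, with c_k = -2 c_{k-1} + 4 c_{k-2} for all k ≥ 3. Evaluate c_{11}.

c_3 = -2*(-2) + 4*(-6) = -20
c_4 = -2*(-20) + 4*(-2) = 32
c_5 = -2*32 + 4*(-20) = -144
c_6 = -2*(-144) + 4*32 = 416
c_7 = -2*416 + 4*(-144) = -1408
c_8 = -2*(-1408) + 4*416 = 4480
c_9 = -2*4480 + 4*(-1408) = -14592
c_{10} = -2*(-14592) + 4*4480 = 47104
c_{11} = -2*47104 + 4*(-14592) = -152576

-152576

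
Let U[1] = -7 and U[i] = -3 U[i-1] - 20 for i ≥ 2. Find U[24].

188286357649

The fixed point is -20/(1 + 3) = -5, so U[i] + 5 = -3(U[i-1] + 5).
Hence U[i] = -2·(-3)^{i-1} - 5.
U[24] = -2·(-3)^{23} - 5 = -2·-94143178827 - 5 = 188286357649.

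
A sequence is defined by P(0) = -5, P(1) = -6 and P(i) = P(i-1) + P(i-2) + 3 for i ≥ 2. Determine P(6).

-37

P(2) = (-6) + (-5) + 3 = -8
P(3) = (-8) + (-6) + 3 = -11
P(4) = (-11) + (-8) + 3 = -16
P(5) = (-16) + (-11) + 3 = -24
P(6) = (-24) + (-16) + 3 = -37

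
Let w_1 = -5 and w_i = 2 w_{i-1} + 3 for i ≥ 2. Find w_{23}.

The fixed point is 3/(1 - 2) = -3, so w_i + 3 = 2(w_{i-1} + 3).
Hence w_i = -2·2^{i-1} - 3.
w_{23} = -2·2^{22} - 3 = -2·4194304 - 3 = -8388611.

-8388611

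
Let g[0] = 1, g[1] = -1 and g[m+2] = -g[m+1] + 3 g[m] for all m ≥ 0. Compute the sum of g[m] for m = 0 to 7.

g[2] = -(-1) + 3·1 = 4
g[3] = -4 + 3·(-1) = -7
g[4] = -(-7) + 3·4 = 19
g[5] = -19 + 3·(-7) = -40
g[6] = -(-40) + 3·19 = 97
g[7] = -97 + 3·(-40) = -217
Sum = 1 + (-1) + 4 + (-7) + 19 + (-40) + 97 + (-217) = -144

-144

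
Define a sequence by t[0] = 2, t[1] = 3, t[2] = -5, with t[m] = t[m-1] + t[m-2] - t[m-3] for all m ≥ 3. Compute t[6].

t[3] = (-5) + 3 - 2 = -4
t[4] = (-4) + (-5) - 3 = -12
t[5] = (-12) + (-4) - (-5) = -11
t[6] = (-11) + (-12) - (-4) = -19

-19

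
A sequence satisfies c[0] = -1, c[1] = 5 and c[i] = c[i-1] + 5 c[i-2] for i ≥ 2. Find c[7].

1025

c[2] = 5 + 5·(-1) = 0
c[3] = 0 + 5·5 = 25
c[4] = 25 + 5·0 = 25
c[5] = 25 + 5·25 = 150
c[6] = 150 + 5·25 = 275
c[7] = 275 + 5·150 = 1025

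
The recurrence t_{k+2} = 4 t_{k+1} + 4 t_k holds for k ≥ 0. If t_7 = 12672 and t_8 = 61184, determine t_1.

2

Rearranging, t_{k-2} = (t_k - 4 t_{k-1}) / 4.
t_6 = (61184 - 4*12672) / 4 = 10496/4 = 2624
t_5 = (12672 - 4*2624) / 4 = 2176/4 = 544
t_4 = (2624 - 4*544) / 4 = 448/4 = 112
t_3 = (544 - 4*112) / 4 = 96/4 = 24
t_2 = (112 - 4*24) / 4 = 16/4 = 4
t_1 = (24 - 4*4) / 4 = 8/4 = 2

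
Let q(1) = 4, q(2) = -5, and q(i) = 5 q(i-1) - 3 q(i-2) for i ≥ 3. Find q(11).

-4698847

q(3) = 5·(-5) - 3·4 = -37
q(4) = 5·(-37) - 3·(-5) = -170
q(5) = 5·(-170) - 3·(-37) = -739
q(6) = 5·(-739) - 3·(-170) = -3185
q(7) = 5·(-3185) - 3·(-739) = -13708
q(8) = 5·(-13708) - 3·(-3185) = -58985
q(9) = 5·(-58985) - 3·(-13708) = -253801
q(10) = 5·(-253801) - 3·(-58985) = -1092050
q(11) = 5·(-1092050) - 3·(-253801) = -4698847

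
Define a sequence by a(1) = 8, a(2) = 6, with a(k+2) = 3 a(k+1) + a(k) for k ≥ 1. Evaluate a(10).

109236

a(3) = 3(6) + 8 = 26
a(4) = 3(26) + 6 = 84
a(5) = 3(84) + 26 = 278
a(6) = 3(278) + 84 = 918
a(7) = 3(918) + 278 = 3032
a(8) = 3(3032) + 918 = 10014
a(9) = 3(10014) + 3032 = 33074
a(10) = 3(33074) + 10014 = 109236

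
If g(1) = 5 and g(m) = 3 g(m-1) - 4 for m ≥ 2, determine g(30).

The fixed point is -4/(1 - 3) = 2, so g(m) - 2 = 3(g(m-1) - 2).
Hence g(m) = 3·3^{m-1} + 2.
g(30) = 3·3^{29} + 2 = 3·68630377364883 + 2 = 205891132094651.

205891132094651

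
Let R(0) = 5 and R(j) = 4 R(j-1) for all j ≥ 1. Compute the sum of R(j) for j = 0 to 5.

R(1) = 4·5 = 20
R(2) = 4·20 = 80
R(3) = 4·80 = 320
R(4) = 4·320 = 1280
R(5) = 4·1280 = 5120
Sum = 5 + 20 + 80 + 320 + 1280 + 5120 = 6825

6825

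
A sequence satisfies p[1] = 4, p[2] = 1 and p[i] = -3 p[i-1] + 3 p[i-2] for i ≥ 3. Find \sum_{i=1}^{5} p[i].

89

p[3] = -3·1 + 3·4 = 9
p[4] = -3·9 + 3·1 = -24
p[5] = -3·(-24) + 3·9 = 99
Sum = 4 + 1 + 9 + (-24) + 99 = 89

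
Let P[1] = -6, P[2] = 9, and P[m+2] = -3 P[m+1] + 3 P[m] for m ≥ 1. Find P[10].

485514

P[3] = -3·9 + 3·(-6) = -45
P[4] = -3·(-45) + 3·9 = 162
P[5] = -3·162 + 3·(-45) = -621
P[6] = -3·(-621) + 3·162 = 2349
P[7] = -3·2349 + 3·(-621) = -8910
P[8] = -3·(-8910) + 3·2349 = 33777
P[9] = -3·33777 + 3·(-8910) = -128061
P[10] = -3·(-128061) + 3·33777 = 485514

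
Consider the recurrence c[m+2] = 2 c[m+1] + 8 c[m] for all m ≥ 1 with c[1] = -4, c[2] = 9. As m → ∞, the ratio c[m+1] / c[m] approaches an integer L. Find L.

4

The characteristic equation is r^2 - 2r - 8 = 0, which factors as (r - 4)(r + 2) = 0.
So the roots are 4 and -2. Since |4| > |-2| and the coefficient of 4^m is non-zero, the ratio tends to 4.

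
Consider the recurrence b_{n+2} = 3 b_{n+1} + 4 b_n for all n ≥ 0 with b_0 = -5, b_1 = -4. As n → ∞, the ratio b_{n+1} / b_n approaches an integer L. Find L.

4

The characteristic equation is r^2 - 3r - 4 = 0, which factors as (r - 4)(r + 1) = 0.
So the roots are 4 and -1. Since |4| > |-1| and the coefficient of 4^n is non-zero, the ratio tends to 4.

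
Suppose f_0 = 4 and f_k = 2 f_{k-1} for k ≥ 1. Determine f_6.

f_1 = 2(4) = 8
f_2 = 2(8) = 16
f_3 = 2(16) = 32
f_4 = 2(32) = 64
f_5 = 2(64) = 128
f_6 = 2(128) = 256

256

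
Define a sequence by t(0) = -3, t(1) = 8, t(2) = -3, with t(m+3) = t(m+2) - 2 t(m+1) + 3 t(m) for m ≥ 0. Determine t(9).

t(3) = (-3) - 2·8 + 3·(-3) = -28
t(4) = (-28) - 2·(-3) + 3·8 = 2
t(5) = 2 - 2·(-28) + 3·(-3) = 49
t(6) = 49 - 2·2 + 3·(-28) = -39
t(7) = (-39) - 2·49 + 3·2 = -131
t(8) = (-131) - 2·(-39) + 3·49 = 94
t(9) = 94 - 2·(-131) + 3·(-39) = 239

239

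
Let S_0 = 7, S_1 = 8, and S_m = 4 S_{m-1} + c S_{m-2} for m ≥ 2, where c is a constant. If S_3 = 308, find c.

5

S_2 = 32 + 7c
S_3 = 128 + 36c
So 128 + 36c = 308, giving c = 5.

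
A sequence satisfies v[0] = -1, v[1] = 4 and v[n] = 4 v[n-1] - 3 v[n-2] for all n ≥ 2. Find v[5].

v[2] = 4·4 - 3·(-1) = 19
v[3] = 4·19 - 3·4 = 64
v[4] = 4·64 - 3·19 = 199
v[5] = 4·199 - 3·64 = 604

604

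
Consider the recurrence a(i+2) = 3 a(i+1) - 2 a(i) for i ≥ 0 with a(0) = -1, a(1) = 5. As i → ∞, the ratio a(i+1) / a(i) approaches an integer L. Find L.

The characteristic equation is r^2 - 3r + 2 = 0, which factors as (r - 2)(r - 1) = 0.
So the roots are 2 and 1. Since |2| > |1| and the coefficient of 2^i is non-zero, the ratio tends to 2.

2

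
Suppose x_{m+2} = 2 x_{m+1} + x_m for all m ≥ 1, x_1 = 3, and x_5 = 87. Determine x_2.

Let x_2 = z.
x_3 = 3 + 2z
x_4 = 6 + 5z
x_5 = 15 + 12z
So 15 + 12z = 87, giving z = 6.

6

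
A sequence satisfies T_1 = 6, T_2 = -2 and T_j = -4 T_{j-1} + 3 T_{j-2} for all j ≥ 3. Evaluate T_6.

T_3 = -4*(-2) + 3*6 = 26
T_4 = -4*26 + 3*(-2) = -110
T_5 = -4*(-110) + 3*26 = 518
T_6 = -4*518 + 3*(-110) = -2402

-2402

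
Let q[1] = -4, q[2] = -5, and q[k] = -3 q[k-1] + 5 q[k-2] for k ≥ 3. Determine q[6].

q[3] = -3·(-5) + 5·(-4) = -5
q[4] = -3·(-5) + 5·(-5) = -10
q[5] = -3·(-10) + 5·(-5) = 5
q[6] = -3·5 + 5·(-10) = -65

-65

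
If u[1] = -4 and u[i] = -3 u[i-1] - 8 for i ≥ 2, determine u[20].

The fixed point is -8/(1 + 3) = -2, so u[i] + 2 = -3(u[i-1] + 2).
Hence u[i] = -2·(-3)^{i-1} - 2.
u[20] = -2·(-3)^{19} - 2 = -2·-1162261467 - 2 = 2324522932.

2324522932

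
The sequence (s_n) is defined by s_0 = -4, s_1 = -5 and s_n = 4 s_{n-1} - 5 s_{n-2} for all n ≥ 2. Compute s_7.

1025

s_2 = 4(-5) - 5(-4) = 0
s_3 = 4(0) - 5(-5) = 25
s_4 = 4(25) - 5(0) = 100
s_5 = 4(100) - 5(25) = 275
s_6 = 4(275) - 5(100) = 600
s_7 = 4(600) - 5(275) = 1025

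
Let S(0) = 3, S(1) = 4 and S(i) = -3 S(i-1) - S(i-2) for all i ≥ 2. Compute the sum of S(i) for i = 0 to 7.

1407

S(2) = -3·4 - 3 = -15
S(3) = -3·(-15) - 4 = 41
S(4) = -3·41 - (-15) = -108
S(5) = -3·(-108) - 41 = 283
S(6) = -3·283 - (-108) = -741
S(7) = -3·(-741) - 283 = 1940
Sum = 3 + 4 + (-15) + 41 + (-108) + 283 + (-741) + 1940 = 1407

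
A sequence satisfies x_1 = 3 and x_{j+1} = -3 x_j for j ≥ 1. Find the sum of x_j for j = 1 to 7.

1641

x_2 = -3*3 = -9
x_3 = -3*(-9) = 27
x_4 = -3*27 = -81
x_5 = -3*(-81) = 243
x_6 = -3*243 = -729
x_7 = -3*(-729) = 2187
Sum = 3 + (-9) + 27 + (-81) + 243 + (-729) + 2187 = 1641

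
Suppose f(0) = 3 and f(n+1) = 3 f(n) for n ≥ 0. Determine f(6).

f(1) = 3(3) = 9
f(2) = 3(9) = 27
f(3) = 3(27) = 81
f(4) = 3(81) = 243
f(5) = 3(243) = 729
f(6) = 3(729) = 2187

2187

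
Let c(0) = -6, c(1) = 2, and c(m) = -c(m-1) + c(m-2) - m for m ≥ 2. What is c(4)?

c(2) = -2 + (-6) - 2 = -10
c(3) = -(-10) + 2 - 3 = 9
c(4) = -9 + (-10) - 4 = -23

-23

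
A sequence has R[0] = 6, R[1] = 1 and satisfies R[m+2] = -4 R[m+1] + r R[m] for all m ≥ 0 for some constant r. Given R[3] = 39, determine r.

-1

R[2] = -4 + 6r
R[3] = 16 - 23r
So 16 - 23r = 39, giving r = -1.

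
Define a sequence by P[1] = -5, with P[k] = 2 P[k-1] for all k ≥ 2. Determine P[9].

P[2] = 2(-5) = -10
P[3] = 2(-10) = -20
P[4] = 2(-20) = -40
P[5] = 2(-40) = -80
P[6] = 2(-80) = -160
P[7] = 2(-160) = -320
P[8] = 2(-320) = -640
P[9] = 2(-640) = -1280

-1280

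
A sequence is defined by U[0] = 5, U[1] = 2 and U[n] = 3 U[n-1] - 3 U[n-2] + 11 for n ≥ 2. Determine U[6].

173

U[2] = 3(2) - 3(5) + 11 = 2
U[3] = 3(2) - 3(2) + 11 = 11
U[4] = 3(11) - 3(2) + 11 = 38
U[5] = 3(38) - 3(11) + 11 = 92
U[6] = 3(92) - 3(38) + 11 = 173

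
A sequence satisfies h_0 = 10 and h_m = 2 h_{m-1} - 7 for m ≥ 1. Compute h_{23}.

The fixed point is -7/(1 - 2) = 7, so h_m - 7 = 2(h_{m-1} - 7).
Hence h_m = 3·2^m + 7.
h_{23} = 3·2^{23} + 7 = 3·8388608 + 7 = 25165831.

25165831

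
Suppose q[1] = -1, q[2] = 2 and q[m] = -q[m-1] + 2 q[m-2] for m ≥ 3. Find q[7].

q[3] = -2 + 2(-1) = -4
q[4] = -(-4) + 2(2) = 8
q[5] = -8 + 2(-4) = -16
q[6] = -(-16) + 2(8) = 32
q[7] = -32 + 2(-16) = -64

-64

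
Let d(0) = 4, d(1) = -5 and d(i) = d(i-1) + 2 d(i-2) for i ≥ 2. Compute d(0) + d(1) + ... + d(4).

d(2) = (-5) + 2*4 = 3
d(3) = 3 + 2*(-5) = -7
d(4) = (-7) + 2*3 = -1
Sum = 4 + (-5) + 3 + (-7) + (-1) = -6

-6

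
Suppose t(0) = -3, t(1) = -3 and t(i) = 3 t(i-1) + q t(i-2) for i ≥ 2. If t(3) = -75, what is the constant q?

t(2) = -9 - 3q
t(3) = -27 - 12q
So -27 - 12q = -75, giving q = 4.

4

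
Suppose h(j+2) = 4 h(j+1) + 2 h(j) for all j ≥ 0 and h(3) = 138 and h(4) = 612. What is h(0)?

-3

Rearranging, h(j-2) = (h(j) - 4 h(j-1)) / 2.
h(2) = (612 - 4·138) / 2 = 60/2 = 30
h(1) = (138 - 4·30) / 2 = 18/2 = 9
h(0) = (30 - 4·9) / 2 = -6/2 = -3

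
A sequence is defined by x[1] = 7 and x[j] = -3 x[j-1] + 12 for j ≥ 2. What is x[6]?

x[2] = -3*7 + 12 = -9
x[3] = -3*(-9) + 12 = 39
x[4] = -3*39 + 12 = -105
x[5] = -3*(-105) + 12 = 327
x[6] = -3*327 + 12 = -969

-969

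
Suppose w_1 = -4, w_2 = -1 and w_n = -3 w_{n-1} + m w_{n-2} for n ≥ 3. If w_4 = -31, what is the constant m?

w_3 = 3 - 4m
w_4 = -9 + 11m
So -9 + 11m = -31, giving m = -2.

-2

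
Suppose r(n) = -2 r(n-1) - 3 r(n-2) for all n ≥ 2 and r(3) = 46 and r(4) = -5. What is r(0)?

Rearranging, r(n-2) = (r(n) + 2 r(n-1)) / -3.
r(2) = (-5 + 2·46) / -3 = 87/-3 = -29
r(1) = (46 + 2·(-29)) / -3 = -12/-3 = 4
r(0) = (-29 + 2·4) / -3 = -21/-3 = 7

7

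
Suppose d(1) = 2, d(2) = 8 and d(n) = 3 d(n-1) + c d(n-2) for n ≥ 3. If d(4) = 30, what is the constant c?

d(3) = 24 + 2c
d(4) = 72 + 14c
So 72 + 14c = 30, giving c = -3.

-3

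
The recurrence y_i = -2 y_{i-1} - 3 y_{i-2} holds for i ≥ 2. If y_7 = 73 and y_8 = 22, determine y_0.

Rearranging, y_{i-2} = (y_i + 2 y_{i-1}) / -3.
y_6 = (22 + 2*73) / -3 = 168/-3 = -56
y_5 = (73 + 2*(-56)) / -3 = -39/-3 = 13
y_4 = (-56 + 2*13) / -3 = -30/-3 = 10
y_3 = (13 + 2*10) / -3 = 33/-3 = -11
y_2 = (10 + 2*(-11)) / -3 = -12/-3 = 4
y_1 = (-11 + 2*4) / -3 = -3/-3 = 1
y_0 = (4 + 2*1) / -3 = 6/-3 = -2

-2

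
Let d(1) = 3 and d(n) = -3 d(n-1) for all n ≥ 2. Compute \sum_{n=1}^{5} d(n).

d(2) = -3(3) = -9
d(3) = -3(-9) = 27
d(4) = -3(27) = -81
d(5) = -3(-81) = 243
Sum = 3 + (-9) + 27 + (-81) + 243 = 183

183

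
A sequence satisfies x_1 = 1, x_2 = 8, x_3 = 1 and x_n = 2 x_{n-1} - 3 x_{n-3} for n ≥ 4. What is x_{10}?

107

x_4 = 2·1 - 3·1 = -1
x_5 = 2·(-1) - 3·8 = -26
x_6 = 2·(-26) - 3·1 = -55
x_7 = 2·(-55) - 3·(-1) = -107
x_8 = 2·(-107) - 3·(-26) = -136
x_9 = 2·(-136) - 3·(-55) = -107
x_{10} = 2·(-107) - 3·(-107) = 107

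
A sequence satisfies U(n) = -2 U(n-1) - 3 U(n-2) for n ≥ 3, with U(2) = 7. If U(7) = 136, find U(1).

2

Let U(1) = y.
U(3) = -14 - 3y
U(4) = 7 + 6y
U(5) = 28 - 3y
U(6) = -77 - 12y
U(7) = 70 + 33y
So 70 + 33y = 136, giving y = 2.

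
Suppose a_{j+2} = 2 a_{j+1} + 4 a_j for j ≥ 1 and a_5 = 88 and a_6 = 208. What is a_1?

Rearranging, a_{j-2} = (a_j - 2 a_{j-1}) / 4.
a_4 = (208 - 2(88)) / 4 = 32/4 = 8
a_3 = (88 - 2(8)) / 4 = 72/4 = 18
a_2 = (8 - 2(18)) / 4 = -28/4 = -7
a_1 = (18 - 2(-7)) / 4 = 32/4 = 8

8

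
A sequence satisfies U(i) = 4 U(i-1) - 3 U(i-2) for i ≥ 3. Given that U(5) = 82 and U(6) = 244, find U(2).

Rearranging, U(i-2) = (U(i) - 4 U(i-1)) / -3.
U(4) = (244 - 4·82) / -3 = -84/-3 = 28
U(3) = (82 - 4·28) / -3 = -30/-3 = 10
U(2) = (28 - 4·10) / -3 = -12/-3 = 4

4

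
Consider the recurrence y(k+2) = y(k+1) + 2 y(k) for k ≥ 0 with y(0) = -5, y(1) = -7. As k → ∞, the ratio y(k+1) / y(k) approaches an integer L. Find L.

2

The characteristic equation is r^2 - r - 2 = 0, which factors as (r - 2)(r + 1) = 0.
So the roots are 2 and -1. Since |2| > |-1| and the coefficient of 2^k is non-zero, the ratio tends to 2.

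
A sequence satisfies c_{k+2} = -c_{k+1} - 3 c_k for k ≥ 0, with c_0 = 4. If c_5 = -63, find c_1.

-3

Let c_1 = y.
c_2 = -12 - y
c_3 = 12 - 2y
c_4 = 24 + 5y
c_5 = -60 + y
So -60 + y = -63, giving y = -3.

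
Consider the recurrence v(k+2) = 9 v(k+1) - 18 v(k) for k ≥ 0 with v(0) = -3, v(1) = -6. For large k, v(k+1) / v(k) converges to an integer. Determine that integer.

The characteristic equation is r^2 - 9r + 18 = 0, which factors as (r - 6)(r - 3) = 0.
So the roots are 6 and 3. Since |6| > |3| and the coefficient of 6^k is non-zero, the ratio tends to 6.

6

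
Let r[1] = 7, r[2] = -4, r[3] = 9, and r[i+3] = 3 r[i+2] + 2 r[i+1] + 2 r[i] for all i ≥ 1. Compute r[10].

r[4] = 3*9 + 2*(-4) + 2*7 = 33
r[5] = 3*33 + 2*9 + 2*(-4) = 109
r[6] = 3*109 + 2*33 + 2*9 = 411
r[7] = 3*411 + 2*109 + 2*33 = 1517
r[8] = 3*1517 + 2*411 + 2*109 = 5591
r[9] = 3*5591 + 2*1517 + 2*411 = 20629
r[10] = 3*20629 + 2*5591 + 2*1517 = 76103

76103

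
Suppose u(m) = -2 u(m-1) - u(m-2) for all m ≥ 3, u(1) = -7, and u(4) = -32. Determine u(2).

-6

Let u(2) = z.
u(3) = 7 - 2z
u(4) = -14 + 3z
So -14 + 3z = -32, giving z = -6.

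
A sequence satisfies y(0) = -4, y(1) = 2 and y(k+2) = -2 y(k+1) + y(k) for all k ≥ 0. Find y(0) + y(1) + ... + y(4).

-36

y(2) = -2*2 + (-4) = -8
y(3) = -2*(-8) + 2 = 18
y(4) = -2*18 + (-8) = -44
Sum = (-4) + 2 + (-8) + 18 + (-44) = -36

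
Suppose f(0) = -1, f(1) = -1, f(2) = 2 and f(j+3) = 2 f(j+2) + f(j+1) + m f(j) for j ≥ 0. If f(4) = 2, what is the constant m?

2

f(3) = 3 - m
f(4) = 8 - 3m
So 8 - 3m = 2, giving m = 2.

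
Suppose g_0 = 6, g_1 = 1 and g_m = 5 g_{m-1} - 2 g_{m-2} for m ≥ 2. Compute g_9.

g_2 = 5(1) - 2(6) = -7
g_3 = 5(-7) - 2(1) = -37
g_4 = 5(-37) - 2(-7) = -171
g_5 = 5(-171) - 2(-37) = -781
g_6 = 5(-781) - 2(-171) = -3563
g_7 = 5(-3563) - 2(-781) = -16253
g_8 = 5(-16253) - 2(-3563) = -74139
g_9 = 5(-74139) - 2(-16253) = -338189

-338189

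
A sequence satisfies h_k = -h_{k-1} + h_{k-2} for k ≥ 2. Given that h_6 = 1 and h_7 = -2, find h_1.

-2

Rearranging, h_{k-2} = h_k + h_{k-1}.
h_5 = -2 + 1 = -1
h_4 = 1 + (-1) = 0
h_3 = -1 + 0 = -1
h_2 = 0 + (-1) = -1
h_1 = -1 + (-1) = -2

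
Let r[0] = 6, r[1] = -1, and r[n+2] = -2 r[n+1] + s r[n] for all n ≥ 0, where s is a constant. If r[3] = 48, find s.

-4

r[2] = 2 + 6s
r[3] = -4 - 13s
So -4 - 13s = 48, giving s = -4.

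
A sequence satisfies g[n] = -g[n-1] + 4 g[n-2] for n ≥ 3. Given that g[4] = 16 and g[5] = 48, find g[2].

8

Rearranging, g[n-2] = (g[n] + g[n-1]) / 4.
g[3] = (48 + 16) / 4 = 64/4 = 16
g[2] = (16 + 16) / 4 = 32/4 = 8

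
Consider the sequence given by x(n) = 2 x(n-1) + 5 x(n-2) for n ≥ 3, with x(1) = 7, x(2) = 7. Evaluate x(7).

5929

x(3) = 2(7) + 5(7) = 49
x(4) = 2(49) + 5(7) = 133
x(5) = 2(133) + 5(49) = 511
x(6) = 2(511) + 5(133) = 1687
x(7) = 2(1687) + 5(511) = 5929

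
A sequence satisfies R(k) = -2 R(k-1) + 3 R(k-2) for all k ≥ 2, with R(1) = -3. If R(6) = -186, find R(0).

Let R(0) = w.
R(2) = 6 + 3w
R(3) = -21 - 6w
R(4) = 60 + 21w
R(5) = -183 - 60w
R(6) = 546 + 183w
So 546 + 183w = -186, giving w = -4.

-4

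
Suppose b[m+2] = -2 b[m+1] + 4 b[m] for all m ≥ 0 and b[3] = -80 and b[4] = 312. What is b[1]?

Rearranging, b[m-2] = (b[m] + 2 b[m-1]) / 4.
b[2] = (312 + 2*(-80)) / 4 = 152/4 = 38
b[1] = (-80 + 2*38) / 4 = -4/4 = -1

-1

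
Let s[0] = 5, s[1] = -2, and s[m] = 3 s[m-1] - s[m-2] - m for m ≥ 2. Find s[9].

s[2] = 3·(-2) - 5 - 2 = -13
s[3] = 3·(-13) - (-2) - 3 = -40
s[4] = 3·(-40) - (-13) - 4 = -111
s[5] = 3·(-111) - (-40) - 5 = -298
s[6] = 3·(-298) - (-111) - 6 = -789
s[7] = 3·(-789) - (-298) - 7 = -2076
s[8] = 3·(-2076) - (-789) - 8 = -5447
s[9] = 3·(-5447) - (-2076) - 9 = -14274

-14274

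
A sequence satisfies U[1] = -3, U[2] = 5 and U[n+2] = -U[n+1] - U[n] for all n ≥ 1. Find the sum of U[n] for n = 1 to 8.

2

U[3] = -5 - (-3) = -2
U[4] = -(-2) - 5 = -3
U[5] = -(-3) - (-2) = 5
U[6] = -5 - (-3) = -2
U[7] = -(-2) - 5 = -3
U[8] = -(-3) - (-2) = 5
Sum = (-3) + 5 + (-2) + (-3) + 5 + (-2) + (-3) + 5 = 2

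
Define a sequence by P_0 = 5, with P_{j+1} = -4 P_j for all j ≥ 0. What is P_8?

P_1 = -4·5 = -20
P_2 = -4·(-20) = 80
P_3 = -4·80 = -320
P_4 = -4·(-320) = 1280
P_5 = -4·1280 = -5120
P_6 = -4·(-5120) = 20480
P_7 = -4·20480 = -81920
P_8 = -4·(-81920) = 327680

327680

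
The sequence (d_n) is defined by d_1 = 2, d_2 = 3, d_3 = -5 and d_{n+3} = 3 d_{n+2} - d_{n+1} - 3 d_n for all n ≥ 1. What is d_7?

-419

d_4 = 3*(-5) - 3 - 3*2 = -24
d_5 = 3*(-24) - (-5) - 3*3 = -76
d_6 = 3*(-76) - (-24) - 3*(-5) = -189
d_7 = 3*(-189) - (-76) - 3*(-24) = -419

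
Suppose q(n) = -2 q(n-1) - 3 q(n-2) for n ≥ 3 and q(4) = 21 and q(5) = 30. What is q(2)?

Rearranging, q(n-2) = (q(n) + 2 q(n-1)) / -3.
q(3) = (30 + 2*21) / -3 = 72/-3 = -24
q(2) = (21 + 2*(-24)) / -3 = -27/-3 = 9

9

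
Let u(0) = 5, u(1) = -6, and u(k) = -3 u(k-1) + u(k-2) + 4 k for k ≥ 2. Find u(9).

-118755

u(2) = -3·(-6) + 5 + 8 = 31
u(3) = -3·31 + (-6) + 12 = -87
u(4) = -3·(-87) + 31 + 16 = 308
u(5) = -3·308 + (-87) + 20 = -991
u(6) = -3·(-991) + 308 + 24 = 3305
u(7) = -3·3305 + (-991) + 28 = -10878
u(8) = -3·(-10878) + 3305 + 32 = 35971
u(9) = -3·35971 + (-10878) + 36 = -118755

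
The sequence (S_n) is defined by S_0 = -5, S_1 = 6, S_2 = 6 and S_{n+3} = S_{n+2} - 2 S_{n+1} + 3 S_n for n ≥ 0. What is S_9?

270

S_3 = 6 - 2*6 + 3*(-5) = -21
S_4 = (-21) - 2*6 + 3*6 = -15
S_5 = (-15) - 2*(-21) + 3*6 = 45
S_6 = 45 - 2*(-15) + 3*(-21) = 12
S_7 = 12 - 2*45 + 3*(-15) = -123
S_8 = (-123) - 2*12 + 3*45 = -12
S_9 = (-12) - 2*(-123) + 3*12 = 270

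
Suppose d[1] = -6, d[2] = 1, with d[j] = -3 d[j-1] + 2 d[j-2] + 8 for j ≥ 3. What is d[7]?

d[3] = -3*1 + 2*(-6) + 8 = -7
d[4] = -3*(-7) + 2*1 + 8 = 31
d[5] = -3*31 + 2*(-7) + 8 = -99
d[6] = -3*(-99) + 2*31 + 8 = 367
d[7] = -3*367 + 2*(-99) + 8 = -1291

-1291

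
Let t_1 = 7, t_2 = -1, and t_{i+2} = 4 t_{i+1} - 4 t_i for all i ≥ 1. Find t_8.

t_3 = 4·(-1) - 4·7 = -32
t_4 = 4·(-32) - 4·(-1) = -124
t_5 = 4·(-124) - 4·(-32) = -368
t_6 = 4·(-368) - 4·(-124) = -976
t_7 = 4·(-976) - 4·(-368) = -2432
t_8 = 4·(-2432) - 4·(-976) = -5824

-5824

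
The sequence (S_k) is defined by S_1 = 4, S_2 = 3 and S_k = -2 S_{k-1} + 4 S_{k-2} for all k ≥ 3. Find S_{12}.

-177152

S_3 = -2*3 + 4*4 = 10
S_4 = -2*10 + 4*3 = -8
S_5 = -2*(-8) + 4*10 = 56
S_6 = -2*56 + 4*(-8) = -144
S_7 = -2*(-144) + 4*56 = 512
S_8 = -2*512 + 4*(-144) = -1600
S_9 = -2*(-1600) + 4*512 = 5248
S_{10} = -2*5248 + 4*(-1600) = -16896
S_{11} = -2*(-16896) + 4*5248 = 54784
S_{12} = -2*54784 + 4*(-16896) = -177152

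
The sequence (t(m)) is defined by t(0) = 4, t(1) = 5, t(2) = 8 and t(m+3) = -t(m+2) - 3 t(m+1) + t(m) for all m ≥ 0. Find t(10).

t(3) = -8 - 3*5 + 4 = -19
t(4) = -(-19) - 3*8 + 5 = 0
t(5) = -0 - 3*(-19) + 8 = 65
t(6) = -65 - 3*0 + (-19) = -84
t(7) = -(-84) - 3*65 + 0 = -111
t(8) = -(-111) - 3*(-84) + 65 = 428
t(9) = -428 - 3*(-111) + (-84) = -179
t(10) = -(-179) - 3*428 + (-111) = -1216

-1216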